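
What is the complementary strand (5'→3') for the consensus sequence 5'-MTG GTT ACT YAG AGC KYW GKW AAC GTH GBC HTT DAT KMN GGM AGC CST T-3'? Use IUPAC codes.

Standard pairs A↔T, G↔C; ambiguity codes pair Y↔R, M↔K, W↔W, S↔S, B↔V, D↔H, N↔N. Complement (KACCAATGARTCTCGMRWCMWTTGCADCVGDAAHTAMKNCCKTCGGSAA), then reverse for 5'→3'.

5'-AASGGCTKCCNKMATHAADGVCDACGTTWMCWRMGCTCTRAGTAACCAK-3'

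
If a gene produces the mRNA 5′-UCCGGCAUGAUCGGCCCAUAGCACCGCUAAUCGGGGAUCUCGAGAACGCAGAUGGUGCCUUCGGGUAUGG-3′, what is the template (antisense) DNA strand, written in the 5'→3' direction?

5′-CCATACCCGAAGGCACCATCTGCGTTCTCGAGATCCCCGATTAGCGGTGCTATGGGCCGATCATGCCGGA-3′

Replace U with T to get the coding DNA strand: TCCGGCATGATCGGCCCATAGCACCGCTAATCGGGGATCTCGAGAACGCAGATGGTGCCTTCGGGTATGG. The template strand is its reverse complement (complement AGGCCGTACTAGCCGGGTATCGTGGCGATTAGCCCCTAGAGCTCTTGCGTCTACCACGGAAGCCCATACC, then reverse).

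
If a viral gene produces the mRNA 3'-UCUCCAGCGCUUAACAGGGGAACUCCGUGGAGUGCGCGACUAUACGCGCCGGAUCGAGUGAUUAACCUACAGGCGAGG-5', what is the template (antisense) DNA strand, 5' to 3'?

5'-AGAGGTCGCGAATTGTCCCCTTGAGGCACCTCACGCGCTGATATGCGCGGCCTAGCTCACTAATTGGATGTCCGCTCC-3'

Written 5'→3' the mRNA is GGAGCGGACAUCCAAUUAGUGAGCUAGGCCGCGCAUAUCAGCGCGUGAGGUGCCUCAAGGGGACAAUUCGCGACCUCU, so the coding DNA strand is GGAGCGGACATCCAATTAGTGAGCTAGGCCGCGCATATCAGCGCGTGAGGTGCCTCAAGGGGACAATTCGCGACCTCT. The template is its reverse complement.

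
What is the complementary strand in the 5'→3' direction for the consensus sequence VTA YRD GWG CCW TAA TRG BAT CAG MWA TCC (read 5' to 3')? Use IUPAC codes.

5'-GGATWKCTGATVCYATTAWGGCWCHYRTAB-3'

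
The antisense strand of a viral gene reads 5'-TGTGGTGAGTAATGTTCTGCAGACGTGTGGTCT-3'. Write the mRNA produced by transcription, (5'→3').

5'-AGACCACACGUCUGCAGAACAUUACUCACCACA-3'

The mRNA has the sequence of the coding strand (reverse complement of the template) with T→U. Reverse complement of TGTGGTGAGTAATGTTCTGCAGACGTGTGGTCT is AGACCACACGTCTGCAGAACATTACTCACCACA; then T→U.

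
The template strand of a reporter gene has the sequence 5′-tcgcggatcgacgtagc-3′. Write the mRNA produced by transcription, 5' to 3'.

5′-GCUACGUCGAUCCGCGA-3′

The mRNA has the sequence of the coding strand (reverse complement of the template) with T→U. Reverse complement of TCGCGGATCGACGTAGC is GCTACGTCGATCCGCGA; then T→U.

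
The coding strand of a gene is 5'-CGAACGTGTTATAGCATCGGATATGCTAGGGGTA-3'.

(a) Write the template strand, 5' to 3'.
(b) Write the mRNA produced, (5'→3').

(a) The template strand is the reverse complement of the coding strand: complement GCTTGCACAATATCGTAGCCTATACGATCCCCAT, then reverse.
(b) mRNA matches the coding strand with T→U.

(a) 5'-TACCCCTAGCATATCCGATGCTATAACACGTTCG-3'
(b) 5'-CGAACGUGUUAUAGCAUCGGAUAUGCUAGGGGUA-3'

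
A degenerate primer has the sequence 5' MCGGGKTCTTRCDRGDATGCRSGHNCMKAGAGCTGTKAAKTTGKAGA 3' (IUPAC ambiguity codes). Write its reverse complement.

Standard pairs A↔T, G↔C; ambiguity codes pair R↔Y, M↔K, S↔S, D↔H, N↔N. Complement (KGCCCMAGAAYGHYCHTACGYSCDNGKMTCTCGACAMTTMAACMTCT), then reverse for 5'→3'.

5'-TCTMCAAMTTMACAGCTCTMKGNDCSYGCATHCYHGYAAGAMCCCGK-3'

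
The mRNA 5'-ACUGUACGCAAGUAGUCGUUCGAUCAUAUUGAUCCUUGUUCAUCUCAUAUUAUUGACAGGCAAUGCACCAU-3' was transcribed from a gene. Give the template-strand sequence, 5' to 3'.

5′-ATGGTGCATTGCCTGTCAATAATATGAGATGAACAAGGATCAATATGATCGAACGACTACTTGCGTACAGT-3′

Replace U with T to get the coding DNA strand: ACTGTACGCAAGTAGTCGTTCGATCATATTGATCCTTGTTCATCTCATATTATTGACAGGCAATGCACCAT. The template strand is its reverse complement (complement TGACATGCGTTCATCAGCAAGCTAGTATAACTAGGAACAAGTAGAGTATAATAACTGTCCGTTACGTGGTA, then reverse).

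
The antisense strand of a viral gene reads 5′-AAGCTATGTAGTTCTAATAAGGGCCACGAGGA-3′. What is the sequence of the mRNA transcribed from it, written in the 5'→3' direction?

The mRNA has the sequence of the coding strand (reverse complement of the template) with T→U. Reverse complement of AAGCTATGTAGTTCTAATAAGGGCCACGAGGA is TCCTCGTGGCCCTTATTAGAACTACATAGCTT; then T→U.

5'-UCCUCGUGGCCCUUAUUAGAACUACAUAGCUU-3'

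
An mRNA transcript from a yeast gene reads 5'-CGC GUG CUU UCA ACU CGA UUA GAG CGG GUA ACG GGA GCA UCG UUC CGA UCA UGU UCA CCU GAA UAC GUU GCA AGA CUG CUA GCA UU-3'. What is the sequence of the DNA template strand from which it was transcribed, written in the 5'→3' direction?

Replace U with T to get the coding DNA strand: CGCGTGCTTTCAACTCGATTAGAGCGGGTAACGGGAGCATCGTTCCGATCATGTTCACCTGAATACGTTGCAAGACTGCTAGCATT. The template strand is its reverse complement (complement GCGCACGAAAGTTGAGCTAATCTCGCCCATTGCCCTCGTAGCAAGGCTAGTACAAGTGGACTTATGCAACGTTCTGACGATCGTAA, then reverse).

5'-AATGCTAGCAGTCTTGCAACGTATTCAGGTGAACATGATCGGAACGATGCTCCCGTTACCCGCTCTAATCGAGTTGAAAGCACGCG-3'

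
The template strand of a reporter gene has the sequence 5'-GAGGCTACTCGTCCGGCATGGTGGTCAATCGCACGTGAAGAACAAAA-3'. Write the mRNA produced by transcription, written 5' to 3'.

5′-UUUUGUUCUUCACGUGCGAUUGACCACCAUGCCGGACGAGUAGCCUC-3′

The mRNA has the sequence of the coding strand (reverse complement of the template) with T→U. Reverse complement of GAGGCTACTCGTCCGGCATGGTGGTCAATCGCACGTGAAGAACAAAA is TTTTGTTCTTCACGTGCGATTGACCACCATGCCGGACGAGTAGCCTC; then T→U.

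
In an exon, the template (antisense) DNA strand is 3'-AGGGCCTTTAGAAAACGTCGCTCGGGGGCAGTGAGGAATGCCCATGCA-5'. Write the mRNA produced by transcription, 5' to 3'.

Reading the template 3'→5' as shown, RNA polymerase pairs each base (A→U, T→A, G↔C) to build mRNA 5'→3' directly.

5'-UCCCGGAAAUCUUUUGCAGCGAGCCCCCGUCACUCCUUACGGGUACGU-3'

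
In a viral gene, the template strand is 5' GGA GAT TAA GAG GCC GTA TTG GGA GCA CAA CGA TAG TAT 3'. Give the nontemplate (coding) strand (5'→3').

5'-ATACTATCGTTGTGCTCCCAATACGGCCTCTTAATCTCC-3'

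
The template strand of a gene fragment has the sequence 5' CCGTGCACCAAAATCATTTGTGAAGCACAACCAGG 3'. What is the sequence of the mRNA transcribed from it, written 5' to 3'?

The mRNA has the sequence of the coding strand (reverse complement of the template) with T→U. Reverse complement of CCGTGCACCAAAATCATTTGTGAAGCACAACCAGG is CCTGGTTGTGCTTCACAAATGATTTTGGTGCACGG; then T→U.

5'-CCUGGUUGUGCUUCACAAAUGAUUUUGGUGCACGG-3'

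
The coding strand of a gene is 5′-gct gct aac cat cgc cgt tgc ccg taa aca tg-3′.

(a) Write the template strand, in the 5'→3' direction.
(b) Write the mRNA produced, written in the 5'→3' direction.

(a) The template strand is the reverse complement of the coding strand: complement CGACGATTGGTAGCGGCAACGGGCATTTGTAC, then reverse.
(b) mRNA matches the coding strand with T→U.

(a) 5'-CATGTTTACGGGCAACGGCGATGGTTAGCAGC-3'
(b) 5′-GCUGCUAACCAUCGCCGUUGCCCGUAAACAUG-3′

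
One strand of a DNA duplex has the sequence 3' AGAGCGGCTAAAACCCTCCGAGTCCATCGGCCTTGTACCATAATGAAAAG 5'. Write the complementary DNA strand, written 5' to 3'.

5'-TCTCGCCGATTTTGGGAGGCTCAGGTAGCCGGAACATGGTATTACTTTTC-3'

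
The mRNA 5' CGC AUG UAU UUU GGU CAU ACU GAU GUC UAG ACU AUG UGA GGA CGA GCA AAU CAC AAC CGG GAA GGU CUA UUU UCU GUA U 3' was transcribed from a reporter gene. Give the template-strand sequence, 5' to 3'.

Replace U with T to get the coding DNA strand: CGCATGTATTTTGGTCATACTGATGTCTAGACTATGTGAGGACGAGCAAATCACAACCGGGAAGGTCTATTTTCTGTAT. The template strand is its reverse complement (complement GCGTACATAAAACCAGTATGACTACAGATCTGATACACTCCTGCTCGTTTAGTGTTGGCCCTTCCAGATAAAAGACATA, then reverse).

5′-ATACAGAAAATAGACCTTCCCGGTTGTGATTTGCTCGTCCTCACATAGTCTAGACATCAGTATGACCAAAATACATGCG-3′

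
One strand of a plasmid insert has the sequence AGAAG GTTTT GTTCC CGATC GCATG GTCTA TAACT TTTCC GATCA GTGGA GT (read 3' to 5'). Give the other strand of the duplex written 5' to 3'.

The strand is given 3'→5', so its complement runs 5'→3' in the same left-to-right order: pair each base A↔T, G↔C.

5'-TCTTCCAAAACAAGGGCTAGCGTACCAGATATTGAAAAGGCTAGTCACCTCA-3'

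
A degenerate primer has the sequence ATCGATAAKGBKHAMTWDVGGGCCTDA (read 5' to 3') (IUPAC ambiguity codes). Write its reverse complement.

5'-THAGGCCCBHWAKTDMVCMTTATCGAT-3'

Standard pairs A↔T, G↔C; ambiguity codes pair M↔K, W↔W, B↔V, D↔H. Complement (TAGCTATTMCVMDTKAWHBCCCGGAHT), then reverse for 5'→3'.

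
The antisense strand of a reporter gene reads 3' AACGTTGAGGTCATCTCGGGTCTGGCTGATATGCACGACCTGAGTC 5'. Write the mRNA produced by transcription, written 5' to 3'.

Reading the template 3'→5' as shown, RNA polymerase pairs each base (A→U, T→A, G↔C) to build mRNA 5'→3' directly.

5'-UUGCAACUCCAGUAGAGCCCAGACCGACUAUACGUGCUGGACUCAG-3'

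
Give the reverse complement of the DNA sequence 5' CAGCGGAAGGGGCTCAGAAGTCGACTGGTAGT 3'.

Complement each base (A↔T, G↔C): GTCGCCTTCCCCGAGTCTTCAGCTGACCATCA. Then reverse.

5'-ACTACCAGTCGACTTCTGAGCCCCTTCCGCTG-3'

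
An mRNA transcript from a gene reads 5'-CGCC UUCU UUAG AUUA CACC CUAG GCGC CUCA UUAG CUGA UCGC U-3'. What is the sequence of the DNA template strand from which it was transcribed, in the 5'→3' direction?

5′-AGCGATCAGCTAATGAGGCGCCTAGGGTGTAATCTAAAGAAGGCG-3′

Replace U with T to get the coding DNA strand: CGCCTTCTTTAGATTACACCCTAGGCGCCTCATTAGCTGATCGCT. The template strand is its reverse complement (complement GCGGAAGAAATCTAATGTGGGATCCGCGGAGTAATCGACTAGCGA, then reverse).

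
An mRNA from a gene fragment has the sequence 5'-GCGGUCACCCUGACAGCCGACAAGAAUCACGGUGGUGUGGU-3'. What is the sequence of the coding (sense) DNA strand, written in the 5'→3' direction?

5'-GCGGTCACCCTGACAGCCGACAAGAATCACGGTGGTGTGGT-3'

The coding DNA strand has the same 5'→3' sequence as the mRNA with U replaced by T.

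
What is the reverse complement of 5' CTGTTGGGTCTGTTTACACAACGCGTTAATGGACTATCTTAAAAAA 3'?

5'-TTTTTTAAGATAGTCCATTAACGCGTTGTGTAAACAGACCCAACAG-3'

Reading the sequence 3'→5' and pairing each base (A↔T, G↔C) gives the reverse complement directly.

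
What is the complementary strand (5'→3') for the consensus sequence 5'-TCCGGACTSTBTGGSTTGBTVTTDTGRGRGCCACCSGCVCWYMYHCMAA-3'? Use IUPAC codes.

5′-TTKGDRKRWGBGCSGGTGGCYCYCAHAABAVCAASCCAVASAGTCCGGA-3′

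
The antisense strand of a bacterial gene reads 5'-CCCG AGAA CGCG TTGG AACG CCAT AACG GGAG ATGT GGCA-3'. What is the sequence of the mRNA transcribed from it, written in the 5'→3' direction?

The mRNA has the sequence of the coding strand (reverse complement of the template) with T→U. Reverse complement of CCCGAGAACGCGTTGGAACGCCATAACGGGAGATGTGGCA is TGCCACATCTCCCGTTATGGCGTTCCAACGCGTTCTCGGG; then T→U.

5'-UGCCACAUCUCCCGUUAUGGCGUUCCAACGCGUUCUCGGG-3'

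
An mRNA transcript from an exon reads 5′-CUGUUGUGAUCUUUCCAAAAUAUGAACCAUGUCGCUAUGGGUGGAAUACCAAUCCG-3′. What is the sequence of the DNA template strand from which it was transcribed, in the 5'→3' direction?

5'-CGGATTGGTATTCCACCCATAGCGACATGGTTCATATTTTGGAAAGATCACAACAG-3'

Replace U with T to get the coding DNA strand: CTGTTGTGATCTTTCCAAAATATGAACCATGTCGCTATGGGTGGAATACCAATCCG. The template strand is its reverse complement (complement GACAACACTAGAAAGGTTTTATACTTGGTACAGCGATACCCACCTTATGGTTAGGC, then reverse).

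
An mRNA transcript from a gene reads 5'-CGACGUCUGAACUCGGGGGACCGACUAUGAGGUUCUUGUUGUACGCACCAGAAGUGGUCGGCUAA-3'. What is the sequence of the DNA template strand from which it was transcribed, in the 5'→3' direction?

Replace U with T to get the coding DNA strand: CGACGTCTGAACTCGGGGGACCGACTATGAGGTTCTTGTTGTACGCACCAGAAGTGGTCGGCTAA. The template strand is its reverse complement (complement GCTGCAGACTTGAGCCCCCTGGCTGATACTCCAAGAACAACATGCGTGGTCTTCACCAGCCGATT, then reverse).

5'-TTAGCCGACCACTTCTGGTGCGTACAACAAGAACCTCATAGTCGGTCCCCCGAGTTCAGACGTCG-3'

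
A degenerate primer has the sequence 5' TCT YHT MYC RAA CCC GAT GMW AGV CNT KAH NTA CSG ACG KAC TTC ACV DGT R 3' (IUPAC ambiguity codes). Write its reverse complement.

5'-YACHBGTGAAGTMCGTCSGTANDTMANGBCTWKCATCGGGTTYGRKADRAGA-3'

Standard pairs A↔T, G↔C; ambiguity codes pair R↔Y, M↔K, W↔W, S↔S, D↔H, V↔B, N↔N. Complement (AGARDAKRGYTTGGGCTACKWTCBGNAMTDNATGSCTGCMTGAAGTGBHCAY), then reverse for 5'→3'.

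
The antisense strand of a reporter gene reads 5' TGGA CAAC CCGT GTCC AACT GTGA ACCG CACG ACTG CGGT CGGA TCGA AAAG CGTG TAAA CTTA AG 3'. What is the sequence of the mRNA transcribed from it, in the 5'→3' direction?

The mRNA has the sequence of the coding strand (reverse complement of the template) with T→U. Reverse complement of TGGACAACCCGTGTCCAACTGTGAACCGCACGACTGCGGTCGGATCGAAAAGCGTGTAAACTTAAG is CTTAAGTTTACACGCTTTTCGATCCGACCGCAGTCGTGCGGTTCACAGTTGGACACGGGTTGTCCA; then T→U.

5'-CUUAAGUUUACACGCUUUUCGAUCCGACCGCAGUCGUGCGGUUCACAGUUGGACACGGGUUGUCCA-3'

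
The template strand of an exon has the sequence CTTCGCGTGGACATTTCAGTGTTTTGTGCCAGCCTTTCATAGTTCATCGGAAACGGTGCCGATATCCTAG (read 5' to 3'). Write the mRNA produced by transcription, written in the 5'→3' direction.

RNA polymerase reads the template 3'→5' and synthesizes mRNA 5'→3' by base-pairing (A→U, T→A, G↔C). The complement of the template is GAAGCGCACCTGTAAAGTCACAAAACACGGTCGGAAAGTATCAAGTAGCCTTTGCCACGGCTATAGGATC; antiparallel, so 5'→3' the coding strand is CTAGGATATCGGCACCGTTTCCGATGAACTATGAAAGGCTGGCACAAAACACTGAAATGTCCACGCGAAG. Replace T with U for the mRNA.

5′-CUAGGAUAUCGGCACCGUUUCCGAUGAACUAUGAAAGGCUGGCACAAAACACUGAAAUGUCCACGCGAAG-3′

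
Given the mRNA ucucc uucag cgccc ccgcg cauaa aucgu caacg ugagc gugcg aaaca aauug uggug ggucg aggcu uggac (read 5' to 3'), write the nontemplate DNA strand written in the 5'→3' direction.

5′-TCTCCTTCAGCGCCCCCGCGCATAAATCGTCAACGTGAGCGTGCGAAACAAATTGTGGTGGGTCGAGGCTTGGAC-3′

The coding DNA strand has the same 5'→3' sequence as the mRNA with U replaced by T.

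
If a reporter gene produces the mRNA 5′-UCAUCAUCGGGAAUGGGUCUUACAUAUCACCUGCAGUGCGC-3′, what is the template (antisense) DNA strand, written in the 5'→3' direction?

Replace U with T to get the coding DNA strand: TCATCATCGGGAATGGGTCTTACATATCACCTGCAGTGCGC. The template strand is its reverse complement (complement AGTAGTAGCCCTTACCCAGAATGTATAGTGGACGTCACGCG, then reverse).

5′-GCGCACTGCAGGTGATATGTAAGACCCATTCCCGATGATGA-3′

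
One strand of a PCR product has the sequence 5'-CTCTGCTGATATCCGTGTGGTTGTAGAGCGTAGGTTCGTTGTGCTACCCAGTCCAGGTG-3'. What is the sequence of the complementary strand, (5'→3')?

The complement of CTCTGCTGATATCCGTGTGGTTGTAGAGCGTAGGTTCGTTGTGCTACCCAGTCCAGGTG is GAGACGACTATAGGCACACCAACATCTCGCATCCAAGCAACACGATGGGTCAGGTCCAC (A↔T, G↔C). DNA strands are antiparallel, so the complementary strand runs 3'→5'; reversing gives the 5'→3' form.

5'-CACCTGGACTGGGTAGCACAACGAACCTACGCTCTACAACCACACGGATATCAGCAGAG-3'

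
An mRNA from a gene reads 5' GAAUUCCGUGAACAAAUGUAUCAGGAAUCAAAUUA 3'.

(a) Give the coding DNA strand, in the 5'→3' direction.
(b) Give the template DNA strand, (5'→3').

(a) The coding strand matches the mRNA with U→T.
(b) The template strand is the reverse complement of the coding strand.

(a) 5'-GAATTCCGTGAACAAATGTATCAGGAATCAAATTA-3'
(b) 5′-TAATTTGATTCCTGATACATTTGTTCACGGAATTC-3′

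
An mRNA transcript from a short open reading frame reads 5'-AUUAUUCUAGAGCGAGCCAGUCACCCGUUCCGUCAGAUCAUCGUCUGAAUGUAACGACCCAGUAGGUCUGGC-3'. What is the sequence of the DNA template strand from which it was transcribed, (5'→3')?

5'-GCCAGACCTACTGGGTCGTTACATTCAGACGATGATCTGACGGAACGGGTGACTGGCTCGCTCTAGAATAAT-3'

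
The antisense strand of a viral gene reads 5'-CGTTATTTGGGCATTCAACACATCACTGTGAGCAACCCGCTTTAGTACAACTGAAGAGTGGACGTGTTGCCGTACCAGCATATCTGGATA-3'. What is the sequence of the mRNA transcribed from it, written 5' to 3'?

RNA polymerase reads the template 3'→5' and synthesizes mRNA 5'→3' by base-pairing (A→U, T→A, G↔C). The complement of the template is GCAATAAACCCGTAAGTTGTGTAGTGACACTCGTTGGGCGAAATCATGTTGACTTCTCACCTGCACAACGGCATGGTCGTATAGACCTAT; antiparallel, so 5'→3' the coding strand is TATCCAGATATGCTGGTACGGCAACACGTCCACTCTTCAGTTGTACTAAAGCGGGTTGCTCACAGTGATGTGTTGAATGCCCAAATAACG. Replace T with U for the mRNA.

5'-UAUCCAGAUAUGCUGGUACGGCAACACGUCCACUCUUCAGUUGUACUAAAGCGGGUUGCUCACAGUGAUGUGUUGAAUGCCCAAAUAACG-3'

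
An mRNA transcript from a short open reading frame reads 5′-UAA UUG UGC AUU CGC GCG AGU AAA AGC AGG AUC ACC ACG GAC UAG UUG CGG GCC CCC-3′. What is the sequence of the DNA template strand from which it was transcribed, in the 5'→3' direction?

5'-GGGGGCCCGCAACTAGTCCGTGGTGATCCTGCTTTTACTCGCGCGAATGCACAATTA-3'

Replace U with T to get the coding DNA strand: TAATTGTGCATTCGCGCGAGTAAAAGCAGGATCACCACGGACTAGTTGCGGGCCCCC. The template strand is its reverse complement (complement ATTAACACGTAAGCGCGCTCATTTTCGTCCTAGTGGTGCCTGATCAACGCCCGGGGG, then reverse).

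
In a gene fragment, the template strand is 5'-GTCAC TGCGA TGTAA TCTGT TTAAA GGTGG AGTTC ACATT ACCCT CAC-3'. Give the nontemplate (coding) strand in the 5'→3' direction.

The coding strand is complementary and antiparallel to the template: take the complement (A↔T, G↔C) and reverse.

5'-GTGAGGGTAATGTGAACTCCACCTTTAAACAGATTACATCGCAGTGAC-3'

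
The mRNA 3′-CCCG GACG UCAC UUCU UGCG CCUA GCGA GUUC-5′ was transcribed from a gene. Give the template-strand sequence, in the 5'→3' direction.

5'-GGGCCTGCAGTGAAGAACGCGGATCGCTCAAG-3'

Written 5'→3' the mRNA is CUUGAGCGAUCCGCGUUCUUCACUGCAGGCCC, so the coding DNA strand is CTTGAGCGATCCGCGTTCTTCACTGCAGGCCC. The template is its reverse complement.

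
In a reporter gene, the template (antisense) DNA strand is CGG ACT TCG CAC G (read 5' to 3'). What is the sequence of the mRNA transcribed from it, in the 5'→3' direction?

The mRNA has the sequence of the coding strand (reverse complement of the template) with T→U. Reverse complement of CGGACTTCGCACG is CGTGCGAAGTCCG; then T→U.

5'-CGUGCGAAGUCCG-3'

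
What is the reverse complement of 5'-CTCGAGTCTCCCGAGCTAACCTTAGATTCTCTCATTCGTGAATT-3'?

Complement each base (A↔T, G↔C): GAGCTCAGAGGGCTCGATTGGAATCTAAGAGAGTAAGCACTTAA. Then reverse.

5′-AATTCACGAATGAGAGAATCTAAGGTTAGCTCGGGAGACTCGAG-3′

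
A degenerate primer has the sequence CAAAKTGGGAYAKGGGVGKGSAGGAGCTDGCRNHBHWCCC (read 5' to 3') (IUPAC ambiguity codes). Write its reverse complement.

Standard pairs A↔T, G↔C; ambiguity codes pair R↔Y, K↔M, W↔W, S↔S, B↔V, D↔H, N↔N. Complement (GTTTMACCCTRTMCCCBCMCSTCCTCGAHCGYNDVDWGGG), then reverse for 5'→3'.

5'-GGGWDVDNYGCHAGCTCCTSCMCBCCCMTRTCCCAMTTTG-3'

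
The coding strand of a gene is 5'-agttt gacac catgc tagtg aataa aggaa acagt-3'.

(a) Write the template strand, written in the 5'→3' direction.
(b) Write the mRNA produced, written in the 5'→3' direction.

(a) 5'-ACTGTTTCCTTTATTCACTAGCATGGTGTCAAACT-3'
(b) 5′-AGUUUGACACCAUGCUAGUGAAUAAAGGAAACAGU-3′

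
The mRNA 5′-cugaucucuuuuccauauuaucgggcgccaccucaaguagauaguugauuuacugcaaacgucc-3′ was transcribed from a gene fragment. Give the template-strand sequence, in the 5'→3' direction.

Replace U with T to get the coding DNA strand: CTGATCTCTTTTCCATATTATCGGGCGCCACCTCAAGTAGATAGTTGATTTACTGCAAACGTCC. The template strand is its reverse complement (complement GACTAGAGAAAAGGTATAATAGCCCGCGGTGGAGTTCATCTATCAACTAAATGACGTTTGCAGG, then reverse).

5'-GGACGTTTGCAGTAAATCAACTATCTACTTGAGGTGGCGCCCGATAATATGGAAAAGAGATCAG-3'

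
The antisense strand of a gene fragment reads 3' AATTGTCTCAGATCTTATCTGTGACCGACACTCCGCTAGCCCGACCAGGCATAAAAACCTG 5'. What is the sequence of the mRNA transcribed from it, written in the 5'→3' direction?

Reading the template 3'→5' as shown, RNA polymerase pairs each base (A→U, T→A, G↔C) to build mRNA 5'→3' directly.

5'-UUAACAGAGUCUAGAAUAGACACUGGCUGUGAGGCGAUCGGGCUGGUCCGUAUUUUUGGAC-3'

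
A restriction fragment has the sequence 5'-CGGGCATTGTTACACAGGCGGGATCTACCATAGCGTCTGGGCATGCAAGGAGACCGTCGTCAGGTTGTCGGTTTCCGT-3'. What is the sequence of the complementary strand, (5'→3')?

Pairing A↔T and G↔C gives GCCCGTAACAATGTGTCCGCCCTAGATGGTATCGCAGACCCGTACGTTCCTCTGGCAGCAGTCCAACAGCCAAAGGCA, running 3'→5'. Reverse for the 5'→3' convention.

5′-ACGGAAACCGACAACCTGACGACGGTCTCCTTGCATGCCCAGACGCTATGGTAGATCCCGCCTGTGTAACAATGCCCG-3′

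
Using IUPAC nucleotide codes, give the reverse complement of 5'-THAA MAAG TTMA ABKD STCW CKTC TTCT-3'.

Standard pairs A↔T, G↔C; ambiguity codes pair M↔K, W↔W, S↔S, B↔V, D↔H. Complement (ADTTKTTCAAKTTVMHSAGWGMAGAAGA), then reverse for 5'→3'.

5'-AGAAGAMGWGASHMVTTKAACTTKTTDA-3'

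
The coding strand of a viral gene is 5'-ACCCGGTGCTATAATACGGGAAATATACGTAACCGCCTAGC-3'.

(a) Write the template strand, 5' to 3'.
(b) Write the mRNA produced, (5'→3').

(a) The template strand is the reverse complement of the coding strand: complement TGGGCCACGATATTATGCCCTTTATATGCATTGGCGGATCG, then reverse.
(b) mRNA matches the coding strand with T→U.

(a) 5'-GCTAGGCGGTTACGTATATTTCCCGTATTATAGCACCGGGT-3'
(b) 5'-ACCCGGUGCUAUAAUACGGGAAAUAUACGUAACCGCCUAGC-3'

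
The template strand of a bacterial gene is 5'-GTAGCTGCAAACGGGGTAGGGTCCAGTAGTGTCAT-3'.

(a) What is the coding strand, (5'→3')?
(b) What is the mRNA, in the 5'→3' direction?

(a) 5'-ATGACACTACTGGACCCTACCCCGTTTGCAGCTAC-3'
(b) 5′-AUGACACUACUGGACCCUACCCCGUUUGCAGCUAC-3′

(a) The coding strand is the reverse complement of the template: complement CATCGACGTTTGCCCCATCCCAGGTCATCACAGTA, then reverse.
(b) mRNA has the coding-strand sequence with T→U.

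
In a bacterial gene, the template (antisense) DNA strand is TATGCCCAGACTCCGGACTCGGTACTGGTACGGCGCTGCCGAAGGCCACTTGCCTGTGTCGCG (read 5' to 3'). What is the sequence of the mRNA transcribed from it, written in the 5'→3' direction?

RNA polymerase reads the template 3'→5' and synthesizes mRNA 5'→3' by base-pairing (A→U, T→A, G↔C). The complement of the template is ATACGGGTCTGAGGCCTGAGCCATGACCATGCCGCGACGGCTTCCGGTGAACGGACACAGCGC; antiparallel, so 5'→3' the coding strand is CGCGACACAGGCAAGTGGCCTTCGGCAGCGCCGTACCAGTACCGAGTCCGGAGTCTGGGCATA. Replace T with U for the mRNA.

5′-CGCGACACAGGCAAGUGGCCUUCGGCAGCGCCGUACCAGUACCGAGUCCGGAGUCUGGGCAUA-3′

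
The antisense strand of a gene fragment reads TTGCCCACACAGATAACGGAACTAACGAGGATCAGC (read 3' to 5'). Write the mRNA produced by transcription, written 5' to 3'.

Reading the template 3'→5' as shown, RNA polymerase pairs each base (A→U, T→A, G↔C) to build mRNA 5'→3' directly.

5'-AACGGGUGUGUCUAUUGCCUUGAUUGCUCCUAGUCG-3'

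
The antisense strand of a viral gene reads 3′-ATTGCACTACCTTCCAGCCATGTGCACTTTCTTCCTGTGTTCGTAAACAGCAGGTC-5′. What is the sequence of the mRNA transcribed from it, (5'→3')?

5'-UAACGUGAUGGAAGGUCGGUACACGUGAAAGAAGGACACAAGCAUUUGUCGUCCAG-3'

Reading the template 3'→5' as shown, RNA polymerase pairs each base (A→U, T→A, G↔C) to build mRNA 5'→3' directly.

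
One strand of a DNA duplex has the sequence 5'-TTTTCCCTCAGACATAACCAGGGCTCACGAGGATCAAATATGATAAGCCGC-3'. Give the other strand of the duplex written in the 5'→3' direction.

Pairing A↔T and G↔C gives AAAAGGGAGTCTGTATTGGTCCCGAGTGCTCCTAGTTTATACTATTCGGCG, running 3'→5'. Reverse for the 5'→3' convention.

5'-GCGGCTTATCATATTTGATCCTCGTGAGCCCTGGTTATGTCTGAGGGAAAA-3'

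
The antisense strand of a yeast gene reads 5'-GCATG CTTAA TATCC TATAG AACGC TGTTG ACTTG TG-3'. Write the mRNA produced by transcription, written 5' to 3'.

RNA polymerase reads the template 3'→5' and synthesizes mRNA 5'→3' by base-pairing (A→U, T→A, G↔C). The complement of the template is CGTACGAATTATAGGATATCTTGCGACAACTGAACAC; antiparallel, so 5'→3' the coding strand is CACAAGTCAACAGCGTTCTATAGGATATTAAGCATGC. Replace T with U for the mRNA.

5'-CACAAGUCAACAGCGUUCUAUAGGAUAUUAAGCAUGC-3'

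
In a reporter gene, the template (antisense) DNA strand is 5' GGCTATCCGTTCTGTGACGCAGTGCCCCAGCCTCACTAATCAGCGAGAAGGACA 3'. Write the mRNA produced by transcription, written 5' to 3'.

5′-UGUCCUUCUCGCUGAUUAGUGAGGCUGGGGCACUGCGUCACAGAACGGAUAGCC-3′

RNA polymerase reads the template 3'→5' and synthesizes mRNA 5'→3' by base-pairing (A→U, T→A, G↔C). The complement of the template is CCGATAGGCAAGACACTGCGTCACGGGGTCGGAGTGATTAGTCGCTCTTCCTGT; antiparallel, so 5'→3' the coding strand is TGTCCTTCTCGCTGATTAGTGAGGCTGGGGCACTGCGTCACAGAACGGATAGCC. Replace T with U for the mRNA.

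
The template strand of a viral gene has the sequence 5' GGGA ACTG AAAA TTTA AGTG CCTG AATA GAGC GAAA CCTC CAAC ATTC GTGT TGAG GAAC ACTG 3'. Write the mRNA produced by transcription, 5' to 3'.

The mRNA has the sequence of the coding strand (reverse complement of the template) with T→U. Reverse complement of GGGAACTGAAAATTTAAGTGCCTGAATAGAGCGAAACCTCCAACATTCGTGTTGAGGAACACTG is CAGTGTTCCTCAACACGAATGTTGGAGGTTTCGCTCTATTCAGGCACTTAAATTTTCAGTTCCC; then T→U.

5'-CAGUGUUCCUCAACACGAAUGUUGGAGGUUUCGCUCUAUUCAGGCACUUAAAUUUUCAGUUCCC-3'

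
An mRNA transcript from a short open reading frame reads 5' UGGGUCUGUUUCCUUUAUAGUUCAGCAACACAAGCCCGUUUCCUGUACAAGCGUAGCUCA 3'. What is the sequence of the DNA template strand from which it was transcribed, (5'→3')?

5′-TGAGCTACGCTTGTACAGGAAACGGGCTTGTGTTGCTGAACTATAAAGGAAACAGACCCA-3′

Replace U with T to get the coding DNA strand: TGGGTCTGTTTCCTTTATAGTTCAGCAACACAAGCCCGTTTCCTGTACAAGCGTAGCTCA. The template strand is its reverse complement (complement ACCCAGACAAAGGAAATATCAAGTCGTTGTGTTCGGGCAAAGGACATGTTCGCATCGAGT, then reverse).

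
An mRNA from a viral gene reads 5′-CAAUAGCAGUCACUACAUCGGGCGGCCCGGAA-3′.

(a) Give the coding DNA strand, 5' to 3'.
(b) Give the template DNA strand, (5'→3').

(a) 5'-CAATAGCAGTCACTACATCGGGCGGCCCGGAA-3'
(b) 5′-TTCCGGGCCGCCCGATGTAGTGACTGCTATTG-3′

(a) The coding strand matches the mRNA with U→T.
(b) The template strand is the reverse complement of the coding strand.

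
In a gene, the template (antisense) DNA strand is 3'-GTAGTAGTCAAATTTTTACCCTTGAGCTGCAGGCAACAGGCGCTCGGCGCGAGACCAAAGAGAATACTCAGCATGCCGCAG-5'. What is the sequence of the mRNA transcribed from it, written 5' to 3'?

Reading the template 3'→5' as shown, RNA polymerase pairs each base (A→U, T→A, G↔C) to build mRNA 5'→3' directly.

5'-CAUCAUCAGUUUAAAAAUGGGAACUCGACGUCCGUUGUCCGCGAGCCGCGCUCUGGUUUCUCUUAUGAGUCGUACGGCGUC-3'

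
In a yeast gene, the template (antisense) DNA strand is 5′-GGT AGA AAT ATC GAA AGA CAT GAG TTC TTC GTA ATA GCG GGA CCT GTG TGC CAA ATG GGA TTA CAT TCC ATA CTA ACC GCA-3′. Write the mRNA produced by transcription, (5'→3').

RNA polymerase reads the template 3'→5' and synthesizes mRNA 5'→3' by base-pairing (A→U, T→A, G↔C). The complement of the template is CCATCTTTATAGCTTTCTGTACTCAAGAAGCATTATCGCCCTGGACACACGGTTTACCCTAATGTAAGGTATGATTGGCGT; antiparallel, so 5'→3' the coding strand is TGCGGTTAGTATGGAATGTAATCCCATTTGGCACACAGGTCCCGCTATTACGAAGAACTCATGTCTTTCGATATTTCTACC. Replace T with U for the mRNA.

5'-UGCGGUUAGUAUGGAAUGUAAUCCCAUUUGGCACACAGGUCCCGCUAUUACGAAGAACUCAUGUCUUUCGAUAUUUCUACC-3'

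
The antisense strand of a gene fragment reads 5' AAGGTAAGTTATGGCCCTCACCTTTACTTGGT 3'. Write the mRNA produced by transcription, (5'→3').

5'-ACCAAGUAAAGGUGAGGGCCAUAACUUACCUU-3'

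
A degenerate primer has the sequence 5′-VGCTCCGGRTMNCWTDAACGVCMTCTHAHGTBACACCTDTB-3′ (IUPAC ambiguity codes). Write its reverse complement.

Standard pairs A↔T, G↔C; ambiguity codes pair R↔Y, M↔K, W↔W, B↔V, D↔H, N↔N. Complement (BCGAGGCCYAKNGWAHTTGCBGKAGADTDCAVTGTGGAHAV), then reverse for 5'→3'.

5'-VAHAGGTGTVACDTDAGAKGBCGTTHAWGNKAYCCGGAGCB-3'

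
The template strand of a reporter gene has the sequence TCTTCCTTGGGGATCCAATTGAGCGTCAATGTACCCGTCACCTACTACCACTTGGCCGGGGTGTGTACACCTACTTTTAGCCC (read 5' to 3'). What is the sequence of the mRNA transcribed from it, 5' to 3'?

The mRNA has the sequence of the coding strand (reverse complement of the template) with T→U. Reverse complement of TCTTCCTTGGGGATCCAATTGAGCGTCAATGTACCCGTCACCTACTACCACTTGGCCGGGGTGTGTACACCTACTTTTAGCCC is GGGCTAAAAGTAGGTGTACACACCCCGGCCAAGTGGTAGTAGGTGACGGGTACATTGACGCTCAATTGGATCCCCAAGGAAGA; then T→U.

5'-GGGCUAAAAGUAGGUGUACACACCCCGGCCAAGUGGUAGUAGGUGACGGGUACAUUGACGCUCAAUUGGAUCCCCAAGGAAGA-3'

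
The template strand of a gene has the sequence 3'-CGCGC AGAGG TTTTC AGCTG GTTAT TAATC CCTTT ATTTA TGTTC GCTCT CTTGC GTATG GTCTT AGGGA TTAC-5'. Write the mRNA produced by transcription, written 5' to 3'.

5'-GCGCGUCUCCAAAAGUCGACCAAUAAUUAGGGAAAUAAAUACAAGCGAGAGAACGCAUACCAGAAUCCCUAAUG-3'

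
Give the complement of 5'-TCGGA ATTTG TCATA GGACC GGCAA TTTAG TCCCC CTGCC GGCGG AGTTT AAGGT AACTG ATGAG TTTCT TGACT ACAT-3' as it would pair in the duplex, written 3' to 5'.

3'-AGCCTTAAACAGTATCCTGGCCGTTAAATCAGGGGGACGGCCGCCTCAAATTCCATTGACTACTCAAAGAACTGATGTA-5'

Base-pairing A↔T, G↔C gives the complement. The complementary strand is antiparallel, so paired with a 5'→3' strand it runs 3'→5'.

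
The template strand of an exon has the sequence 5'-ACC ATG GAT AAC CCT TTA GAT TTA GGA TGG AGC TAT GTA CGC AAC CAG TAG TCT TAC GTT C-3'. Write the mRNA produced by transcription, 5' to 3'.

The mRNA has the sequence of the coding strand (reverse complement of the template) with T→U. Reverse complement of ACCATGGATAACCCTTTAGATTTAGGATGGAGCTATGTACGCAACCAGTAGTCTTACGTTC is GAACGTAAGACTACTGGTTGCGTACATAGCTCCATCCTAAATCTAAAGGGTTATCCATGGT; then T→U.

5′-GAACGUAAGACUACUGGUUGCGUACAUAGCUCCAUCCUAAAUCUAAAGGGUUAUCCAUGGU-3′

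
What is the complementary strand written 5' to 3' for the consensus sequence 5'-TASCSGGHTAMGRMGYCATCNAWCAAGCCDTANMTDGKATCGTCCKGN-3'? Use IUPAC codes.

5'-NCMGGACGATMCHAKNTAHGGCTTGWTNGATGRCKYCKTADCCSGSTA-3'

Standard pairs A↔T, G↔C; ambiguity codes pair R↔Y, M↔K, W↔W, S↔S, D↔H, N↔N. Complement (ATSGSCCDATKCYKCRGTAGNTWGTTCGGHATNKAHCMTAGCAGGMCN), then reverse for 5'→3'.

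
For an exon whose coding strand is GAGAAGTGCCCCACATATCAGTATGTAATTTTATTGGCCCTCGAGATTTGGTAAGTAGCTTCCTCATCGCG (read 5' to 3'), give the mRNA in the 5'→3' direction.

5′-GAGAAGUGCCCCACAUAUCAGUAUGUAAUUUUAUUGGCCCUCGAGAUUUGGUAAGUAGCUUCCUCAUCGCG-3′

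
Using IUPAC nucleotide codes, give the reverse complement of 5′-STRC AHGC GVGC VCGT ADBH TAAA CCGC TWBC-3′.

5'-GVWAGCGGTTTADVHTACGBGCBCGCDTGYAS-3'

Standard pairs A↔T, G↔C; ambiguity codes pair R↔Y, W↔W, S↔S, B↔V, D↔H. Complement (SAYGTDCGCBCGBGCATHVDATTTGGCGAWVG), then reverse for 5'→3'.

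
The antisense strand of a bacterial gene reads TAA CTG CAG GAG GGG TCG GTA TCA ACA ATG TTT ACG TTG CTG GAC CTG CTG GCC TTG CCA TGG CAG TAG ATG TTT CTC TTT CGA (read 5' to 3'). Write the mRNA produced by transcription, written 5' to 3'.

RNA polymerase reads the template 3'→5' and synthesizes mRNA 5'→3' by base-pairing (A→U, T→A, G↔C). The complement of the template is ATTGACGTCCTCCCCAGCCATAGTTGTTACAAATGCAACGACCTGGACGACCGGAACGGTACCGTCATCTACAAAGAGAAAGCT; antiparallel, so 5'→3' the coding strand is TCGAAAGAGAAACATCTACTGCCATGGCAAGGCCAGCAGGTCCAGCAACGTAAACATTGTTGATACCGACCCCTCCTGCAGTTA. Replace T with U for the mRNA.

5'-UCGAAAGAGAAACAUCUACUGCCAUGGCAAGGCCAGCAGGUCCAGCAACGUAAACAUUGUUGAUACCGACCCCUCCUGCAGUUA-3'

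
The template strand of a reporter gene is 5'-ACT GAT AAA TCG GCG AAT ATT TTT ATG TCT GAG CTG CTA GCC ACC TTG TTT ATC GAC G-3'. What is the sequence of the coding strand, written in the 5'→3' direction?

The coding strand is complementary and antiparallel to the template: take the complement (A↔T, G↔C) and reverse.

5'-CGTCGATAAACAAGGTGGCTAGCAGCTCAGACATAAAAATATTCGCCGATTTATCAGT-3'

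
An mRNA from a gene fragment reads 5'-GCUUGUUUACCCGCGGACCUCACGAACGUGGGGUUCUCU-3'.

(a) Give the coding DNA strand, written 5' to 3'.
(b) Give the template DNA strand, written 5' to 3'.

(a) The coding strand matches the mRNA with U→T.
(b) The template strand is the reverse complement of the coding strand.

(a) 5′-GCTTGTTTACCCGCGGACCTCACGAACGTGGGGTTCTCT-3′
(b) 5'-AGAGAACCCCACGTTCGTGAGGTCCGCGGGTAAACAAGC-3'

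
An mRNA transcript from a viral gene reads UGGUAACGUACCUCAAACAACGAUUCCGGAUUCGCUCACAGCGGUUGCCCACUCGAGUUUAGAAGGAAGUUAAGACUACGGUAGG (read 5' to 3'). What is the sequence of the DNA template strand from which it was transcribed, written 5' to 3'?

Replace U with T to get the coding DNA strand: TGGTAACGTACCTCAAACAACGATTCCGGATTCGCTCACAGCGGTTGCCCACTCGAGTTTAGAAGGAAGTTAAGACTACGGTAGG. The template strand is its reverse complement (complement ACCATTGCATGGAGTTTGTTGCTAAGGCCTAAGCGAGTGTCGCCAACGGGTGAGCTCAAATCTTCCTTCAATTCTGATGCCATCC, then reverse).

5'-CCTACCGTAGTCTTAACTTCCTTCTAAACTCGAGTGGGCAACCGCTGTGAGCGAATCCGGAATCGTTGTTTGAGGTACGTTACCA-3'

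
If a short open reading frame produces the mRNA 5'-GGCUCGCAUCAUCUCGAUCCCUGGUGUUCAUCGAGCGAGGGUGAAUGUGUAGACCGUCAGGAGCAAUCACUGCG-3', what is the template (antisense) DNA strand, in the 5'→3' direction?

5'-CGCAGTGATTGCTCCTGACGGTCTACACATTCACCCTCGCTCGATGAACACCAGGGATCGAGATGATGCGAGCC-3'

Replace U with T to get the coding DNA strand: GGCTCGCATCATCTCGATCCCTGGTGTTCATCGAGCGAGGGTGAATGTGTAGACCGTCAGGAGCAATCACTGCG. The template strand is its reverse complement (complement CCGAGCGTAGTAGAGCTAGGGACCACAAGTAGCTCGCTCCCACTTACACATCTGGCAGTCCTCGTTAGTGACGC, then reverse).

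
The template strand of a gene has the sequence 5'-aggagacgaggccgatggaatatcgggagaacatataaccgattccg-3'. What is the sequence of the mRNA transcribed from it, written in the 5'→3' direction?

RNA polymerase reads the template 3'→5' and synthesizes mRNA 5'→3' by base-pairing (A→U, T→A, G↔C). The complement of the template is TCCTCTGCTCCGGCTACCTTATAGCCCTCTTGTATATTGGCTAAGGC; antiparallel, so 5'→3' the coding strand is CGGAATCGGTTATATGTTCTCCCGATATTCCATCGGCCTCGTCTCCT. Replace T with U for the mRNA.

5'-CGGAAUCGGUUAUAUGUUCUCCCGAUAUUCCAUCGGCCUCGUCUCCU-3'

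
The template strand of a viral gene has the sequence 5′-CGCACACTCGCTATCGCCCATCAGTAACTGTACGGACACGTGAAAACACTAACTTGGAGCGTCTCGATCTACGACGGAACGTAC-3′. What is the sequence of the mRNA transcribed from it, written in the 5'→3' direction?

RNA polymerase reads the template 3'→5' and synthesizes mRNA 5'→3' by base-pairing (A→U, T→A, G↔C). The complement of the template is GCGTGTGAGCGATAGCGGGTAGTCATTGACATGCCTGTGCACTTTTGTGATTGAACCTCGCAGAGCTAGATGCTGCCTTGCATG; antiparallel, so 5'→3' the coding strand is GTACGTTCCGTCGTAGATCGAGACGCTCCAAGTTAGTGTTTTCACGTGTCCGTACAGTTACTGATGGGCGATAGCGAGTGTGCG. Replace T with U for the mRNA.

5′-GUACGUUCCGUCGUAGAUCGAGACGCUCCAAGUUAGUGUUUUCACGUGUCCGUACAGUUACUGAUGGGCGAUAGCGAGUGUGCG-3′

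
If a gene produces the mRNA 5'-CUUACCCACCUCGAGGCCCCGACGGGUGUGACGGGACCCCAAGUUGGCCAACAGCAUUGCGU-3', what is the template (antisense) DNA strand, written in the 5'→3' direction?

Replace U with T to get the coding DNA strand: CTTACCCACCTCGAGGCCCCGACGGGTGTGACGGGACCCCAAGTTGGCCAACAGCATTGCGT. The template strand is its reverse complement (complement GAATGGGTGGAGCTCCGGGGCTGCCCACACTGCCCTGGGGTTCAACCGGTTGTCGTAACGCA, then reverse).

5′-ACGCAATGCTGTTGGCCAACTTGGGGTCCCGTCACACCCGTCGGGGCCTCGAGGTGGGTAAG-3′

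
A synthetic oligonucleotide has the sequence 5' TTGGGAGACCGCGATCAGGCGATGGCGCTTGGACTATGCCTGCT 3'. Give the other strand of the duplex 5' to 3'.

The complement of TTGGGAGACCGCGATCAGGCGATGGCGCTTGGACTATGCCTGCT is AACCCTCTGGCGCTAGTCCGCTACCGCGAACCTGATACGGACGA (A↔T, G↔C). DNA strands are antiparallel, so the complementary strand runs 3'→5'; reversing gives the 5'→3' form.

5'-AGCAGGCATAGTCCAAGCGCCATCGCCTGATCGCGGTCTCCCAA-3'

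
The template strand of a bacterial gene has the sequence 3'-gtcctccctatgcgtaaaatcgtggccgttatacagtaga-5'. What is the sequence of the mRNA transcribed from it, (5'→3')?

Reading the template 3'→5' as shown, RNA polymerase pairs each base (A→U, T→A, G↔C) to build mRNA 5'→3' directly.

5'-CAGGAGGGAUACGCAUUUUAGCACCGGCAAUAUGUCAUCU-3'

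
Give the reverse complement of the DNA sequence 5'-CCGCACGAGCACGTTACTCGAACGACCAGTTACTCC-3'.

Complement each base (A↔T, G↔C): GGCGTGCTCGTGCAATGAGCTTGCTGGTCAATGAGG. Then reverse.

5′-GGAGTAACTGGTCGTTCGAGTAACGTGCTCGTGCGG-3′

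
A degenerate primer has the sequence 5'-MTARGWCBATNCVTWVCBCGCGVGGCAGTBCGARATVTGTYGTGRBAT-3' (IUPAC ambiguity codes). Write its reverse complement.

Standard pairs A↔T, G↔C; ambiguity codes pair R↔Y, M↔K, W↔W, B↔V, N↔N. Complement (KATYCWGVTANGBAWBGVGCGCBCCGTCAVGCTYTABACARCACYVTA), then reverse for 5'→3'.

5′-ATVYCACRACABATYTCGVACTGCCBCGCGVGBWABGNATVGWCYTAK-3′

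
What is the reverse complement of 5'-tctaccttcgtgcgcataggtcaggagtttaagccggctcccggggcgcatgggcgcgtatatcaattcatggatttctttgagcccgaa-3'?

Reading the sequence 3'→5' and pairing each base (A↔T, G↔C) gives the reverse complement directly.

5'-TTCGGGCTCAAAGAAATCCATGAATTGATATACGCGCCCATGCGCCCCGGGAGCCGGCTTAAACTCCTGACCTATGCGCACGAAGGTAGA-3'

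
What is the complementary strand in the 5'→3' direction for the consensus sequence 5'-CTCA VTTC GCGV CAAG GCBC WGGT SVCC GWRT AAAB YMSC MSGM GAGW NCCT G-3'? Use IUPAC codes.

5'-CAGGNWCTCKCSKGSKRVTTTAYWCGGBSACCWGVGCCTTGBCGCGAABTGAG-3'

Standard pairs A↔T, G↔C; ambiguity codes pair R↔Y, M↔K, W↔W, S↔S, B↔V, N↔N. Complement (GAGTBAAGCGCBGTTCCGVGWCCASBGGCWYATTTVRKSGKSCKCTCWNGGAC), then reverse for 5'→3'.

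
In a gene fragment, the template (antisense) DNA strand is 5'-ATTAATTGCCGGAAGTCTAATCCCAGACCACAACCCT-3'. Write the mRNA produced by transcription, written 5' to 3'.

5'-AGGGUUGUGGUCUGGGAUUAGACUUCCGGCAAUUAAU-3'

RNA polymerase reads the template 3'→5' and synthesizes mRNA 5'→3' by base-pairing (A→U, T→A, G↔C). The complement of the template is TAATTAACGGCCTTCAGATTAGGGTCTGGTGTTGGGA; antiparallel, so 5'→3' the coding strand is AGGGTTGTGGTCTGGGATTAGACTTCCGGCAATTAAT. Replace T with U for the mRNA.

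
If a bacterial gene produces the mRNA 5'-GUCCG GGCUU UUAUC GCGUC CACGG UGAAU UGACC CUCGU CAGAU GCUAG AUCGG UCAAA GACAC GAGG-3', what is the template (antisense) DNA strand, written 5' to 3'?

5'-CCTCGTGTCTTTGACCGATCTAGCATCTGACGAGGGTCAATTCACCGTGGACGCGATAAAAGCCCGGAC-3'

Replace U with T to get the coding DNA strand: GTCCGGGCTTTTATCGCGTCCACGGTGAATTGACCCTCGTCAGATGCTAGATCGGTCAAAGACACGAGG. The template strand is its reverse complement (complement CAGGCCCGAAAATAGCGCAGGTGCCACTTAACTGGGAGCAGTCTACGATCTAGCCAGTTTCTGTGCTCC, then reverse).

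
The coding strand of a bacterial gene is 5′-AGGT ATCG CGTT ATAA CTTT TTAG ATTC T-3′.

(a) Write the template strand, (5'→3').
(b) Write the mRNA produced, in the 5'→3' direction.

(a) The template strand is the reverse complement of the coding strand: complement TCCATAGCGCAATATTGAAAAATCTAAGA, then reverse.
(b) mRNA matches the coding strand with T→U.

(a) 5'-AGAATCTAAAAAGTTATAACGCGATACCT-3'
(b) 5'-AGGUAUCGCGUUAUAACUUUUUAGAUUCU-3'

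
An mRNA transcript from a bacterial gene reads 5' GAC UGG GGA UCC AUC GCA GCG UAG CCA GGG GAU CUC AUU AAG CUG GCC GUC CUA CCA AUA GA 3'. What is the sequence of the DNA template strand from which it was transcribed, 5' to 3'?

5'-TCTATTGGTAGGACGGCCAGCTTAATGAGATCCCCTGGCTACGCTGCGATGGATCCCCAGTC-3'

Replace U with T to get the coding DNA strand: GACTGGGGATCCATCGCAGCGTAGCCAGGGGATCTCATTAAGCTGGCCGTCCTACCAATAGA. The template strand is its reverse complement (complement CTGACCCCTAGGTAGCGTCGCATCGGTCCCCTAGAGTAATTCGACCGGCAGGATGGTTATCT, then reverse).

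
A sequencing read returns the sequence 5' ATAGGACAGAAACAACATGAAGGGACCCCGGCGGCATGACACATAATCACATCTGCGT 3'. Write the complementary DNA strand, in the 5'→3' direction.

5'-ACGCAGATGTGATTATGTGTCATGCCGCCGGGGTCCCTTCATGTTGTTTCTGTCCTAT-3'

Pairing A↔T and G↔C gives TATCCTGTCTTTGTTGTACTTCCCTGGGGCCGCCGTACTGTGTATTAGTGTAGACGCA, running 3'→5'. Reverse for the 5'→3' convention.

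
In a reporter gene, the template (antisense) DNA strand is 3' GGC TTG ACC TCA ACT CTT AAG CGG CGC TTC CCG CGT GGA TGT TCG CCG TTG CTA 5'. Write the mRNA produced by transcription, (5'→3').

5'-CCGAACUGGAGUUGAGAAUUCGCCGCGAAGGGCGCACCUACAAGCGGCAACGAU-3'

Reading the template 3'→5' as shown, RNA polymerase pairs each base (A→U, T→A, G↔C) to build mRNA 5'→3' directly.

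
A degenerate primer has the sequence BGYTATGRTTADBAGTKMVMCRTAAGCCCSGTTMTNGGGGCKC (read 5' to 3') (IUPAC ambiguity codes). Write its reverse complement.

Standard pairs A↔T, G↔C; ambiguity codes pair R↔Y, M↔K, S↔S, B↔V, D↔H, N↔N. Complement (VCRATACYAATHVTCAMKBKGYATTCGGGSCAAKANCCCCGMG), then reverse for 5'→3'.

5'-GMGCCCCNAKAACSGGGCTTAYGKBKMACTVHTAAYCATARCV-3'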